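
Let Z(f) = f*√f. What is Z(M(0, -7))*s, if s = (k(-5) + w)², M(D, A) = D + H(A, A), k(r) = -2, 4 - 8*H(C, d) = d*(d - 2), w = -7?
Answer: -4779*I*√118/32 ≈ -1622.3*I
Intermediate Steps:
H(C, d) = ½ - d*(-2 + d)/8 (H(C, d) = ½ - d*(d - 2)/8 = ½ - d*(-2 + d)/8)
M(D, A) = ½ + D - A²/8 + A/4 (M(D, A) = D + (½ - A²/8 + A/4) = ½ + D - A²/8 + A/4)
Z(f) = f^(3/2)
s = 81 (s = (-2 - 7)² = (-9)² = 81)
Z(M(0, -7))*s = (½ + 0 - ⅛*(-7)² + (¼)*(-7))^(3/2)*81 = (½ + 0 - ⅛*49 - 7/4)^(3/2)*81 = (½ + 0 - 49/8 - 7/4)^(3/2)*81 = (-59/8)^(3/2)*81 = -59*I*√118/32*81 = -4779*I*√118/32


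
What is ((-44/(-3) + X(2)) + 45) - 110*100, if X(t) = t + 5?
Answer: -32800/3 ≈ -10933.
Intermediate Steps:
X(t) = 5 + t
((-44/(-3) + X(2)) + 45) - 110*100 = ((-44/(-3) + (5 + 2)) + 45) - 110*100 = ((-44*(-1/3) + 7) + 45) - 11000 = ((44/3 + 7) + 45) - 11000 = (65/3 + 45) - 11000 = 200/3 - 11000 = -32800/3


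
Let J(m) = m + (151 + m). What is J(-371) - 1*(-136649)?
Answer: 136058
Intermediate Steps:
J(m) = 151 + 2*m
J(-371) - 1*(-136649) = (151 + 2*(-371)) - 1*(-136649) = (151 - 742) + 136649 = -591 + 136649 = 136058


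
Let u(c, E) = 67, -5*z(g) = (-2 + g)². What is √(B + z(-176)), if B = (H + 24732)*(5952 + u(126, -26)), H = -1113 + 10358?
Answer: √5112530655/5 ≈ 14300.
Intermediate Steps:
z(g) = -(-2 + g)²/5
H = 9245
B = 204507563 (B = (9245 + 24732)*(5952 + 67) = 33977*6019 = 204507563)
√(B + z(-176)) = √(204507563 - (-2 - 176)²/5) = √(204507563 - ⅕*(-178)²) = √(204507563 - ⅕*31684) = √(204507563 - 31684/5) = √(1022506131/5) = √5112530655/5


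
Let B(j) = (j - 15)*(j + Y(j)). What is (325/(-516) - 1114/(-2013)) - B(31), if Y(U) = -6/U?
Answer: -5291306557/10733316 ≈ -492.98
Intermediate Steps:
B(j) = (-15 + j)*(j - 6/j) (B(j) = (j - 15)*(j - 6/j) = (-15 + j)*(j - 6/j))
(325/(-516) - 1114/(-2013)) - B(31) = (325/(-516) - 1114/(-2013)) - (-6 + 31² - 15*31 + 90/31) = (325*(-1/516) - 1114*(-1/2013)) - (-6 + 961 - 465 + 90*(1/31)) = (-325/516 + 1114/2013) - (-6 + 961 - 465 + 90/31) = -26467/346236 - 1*15280/31 = -26467/346236 - 15280/31 = -5291306557/10733316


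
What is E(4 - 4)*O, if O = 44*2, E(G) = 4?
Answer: 352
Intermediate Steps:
O = 88
E(4 - 4)*O = 4*88 = 352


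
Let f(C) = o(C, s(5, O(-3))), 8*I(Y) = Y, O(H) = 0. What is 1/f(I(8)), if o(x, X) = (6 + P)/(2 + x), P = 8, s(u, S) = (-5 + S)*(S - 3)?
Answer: 3/14 ≈ 0.21429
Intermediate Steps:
s(u, S) = (-5 + S)*(-3 + S)
I(Y) = Y/8
o(x, X) = 14/(2 + x) (o(x, X) = (6 + 8)/(2 + x) = 14/(2 + x))
f(C) = 14/(2 + C)
1/f(I(8)) = 1/(14/(2 + (⅛)*8)) = 1/(14/(2 + 1)) = 1/(14/3) = 3/14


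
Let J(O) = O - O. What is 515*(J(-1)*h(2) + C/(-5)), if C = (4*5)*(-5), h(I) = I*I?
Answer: 10300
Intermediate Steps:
h(I) = I²
C = -100 (C = 20*(-5) = -100)
J(O) = 0
515*(J(-1)*h(2) + C/(-5)) = 515*(0*2² - 100/(-5)) = 515*(0*4 - 100*(-⅕)) = 515*(0 + 20) = 515*20 = 10300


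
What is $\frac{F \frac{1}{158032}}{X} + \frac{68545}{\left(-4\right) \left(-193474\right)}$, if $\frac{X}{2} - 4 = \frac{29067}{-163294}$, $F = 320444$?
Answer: $\frac{1688012782923443}{4770546145224328} \approx 0.35384$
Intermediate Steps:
$X = \frac{624109}{81647}$ ($X = 8 + 2 \frac{29067}{-163294} = 8 + 2 \cdot 29067 \left(- \frac{1}{163294}\right) = 8 + 2 \left(- \frac{29067}{163294}\right) = 8 - \frac{29067}{81647} = \frac{624109}{81647} \approx 7.644$)
$\frac{F \frac{1}{158032}}{X} + \frac{68545}{\left(-4\right) \left(-193474\right)} = \frac{320444 \cdot \frac{1}{158032}}{\frac{624109}{81647}} + \frac{68545}{\left(-4\right) \left(-193474\right)} = 320444 \cdot \frac{1}{158032} \cdot \frac{81647}{624109} + \frac{68545}{773896} = \frac{80111}{39508} \cdot \frac{81647}{624109} + 68545 \cdot \frac{1}{773896} = \frac{6540822817}{24657298372} + \frac{68545}{773896} = \frac{1688012782923443}{4770546145224328}$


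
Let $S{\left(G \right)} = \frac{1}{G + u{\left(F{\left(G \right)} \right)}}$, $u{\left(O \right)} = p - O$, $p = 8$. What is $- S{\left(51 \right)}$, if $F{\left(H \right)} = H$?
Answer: $- \frac{1}{8} \approx -0.125$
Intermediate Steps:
$u{\left(O \right)} = 8 - O$
$S{\left(G \right)} = \frac{1}{8}$ ($S{\left(G \right)} = \frac{1}{G - \left(-8 + G\right)} = \frac{1}{8}$)
$- S{\left(51 \right)} = \left(-1\right) \frac{1}{8} = - \frac{1}{8}$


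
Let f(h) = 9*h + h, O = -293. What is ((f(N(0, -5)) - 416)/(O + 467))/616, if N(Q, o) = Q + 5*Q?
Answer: -26/6699 ≈ -0.0038812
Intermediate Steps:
N(Q, o) = 6*Q
f(h) = 10*h
((f(N(0, -5)) - 416)/(O + 467))/616 = ((10*(6*0) - 416)/(-293 + 467))/616 = ((10*0 - 416)/174)*(1/616) = ((0 - 416)*(1/174))*(1/616) = -416*1/174*(1/616) = -208/87*1/616 = -26/6699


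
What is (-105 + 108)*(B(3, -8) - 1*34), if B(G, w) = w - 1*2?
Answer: -132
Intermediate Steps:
B(G, w) = -2 + w (B(G, w) = w - 2 = -2 + w)
(-105 + 108)*(B(3, -8) - 1*34) = (-105 + 108)*((-2 - 8) - 1*34) = 3*(-10 - 34) = 3*(-44) = -132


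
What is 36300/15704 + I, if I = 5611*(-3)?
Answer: -66077283/3926 ≈ -16831.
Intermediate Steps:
I = -16833
36300/15704 + I = 36300/15704 - 16833 = 36300*(1/15704) - 16833 = 9075/3926 - 16833 = -66077283/3926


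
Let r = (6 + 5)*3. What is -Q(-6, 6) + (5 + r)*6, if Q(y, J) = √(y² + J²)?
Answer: 228 - 6*√2 ≈ 219.51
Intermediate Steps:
r = 33 (r = 11*3 = 33)
Q(y, J) = √(J² + y²)
-Q(-6, 6) + (5 + r)*6 = -√(6² + (-6)²) + (5 + 33)*6 = -√(36 + 36) + 38*6 = -√72 + 228 = -6*√2 + 228 = 228 - 6*√2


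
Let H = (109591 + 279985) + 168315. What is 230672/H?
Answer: 230672/557891 ≈ 0.41347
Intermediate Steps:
H = 557891 (H = 389576 + 168315 = 557891)
230672/H = 230672/557891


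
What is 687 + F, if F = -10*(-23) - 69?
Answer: 848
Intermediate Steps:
F = 161 (F = 230 - 69 = 161)
687 + F = 687 + 161 = 848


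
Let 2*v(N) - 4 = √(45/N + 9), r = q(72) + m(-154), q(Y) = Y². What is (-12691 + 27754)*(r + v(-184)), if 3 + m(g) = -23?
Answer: 77725080 + 45189*√8234/184 ≈ 7.7747e+7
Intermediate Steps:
m(g) = -26 (m(g) = -3 - 23 = -26)
r = 5158 (r = 72² - 26 = 5184 - 26 = 5158)
v(N) = 2 + √(9 + 45/N)/2 (v(N) = 2 + √(45/N + 9)/2 = 2 + √(9 + 45/N)/2)
(-12691 + 27754)*(r + v(-184)) = (-12691 + 27754)*(5158 + (2 + 3*√((5 - 184)/(-184))/2)) = 15063*(5158 + (2 + 3*√(-1/184*(-179))/2)) = 15063*(5158 + (2 + 3*√(179/184)/2)) = 15063*(5158 + (2 + 3*(√8234/92)/2)) = 15063*(5158 + (2 + 3*√8234/184)) = 15063*(5160 + 3*√8234/184) = 77725080 + 45189*√8234/184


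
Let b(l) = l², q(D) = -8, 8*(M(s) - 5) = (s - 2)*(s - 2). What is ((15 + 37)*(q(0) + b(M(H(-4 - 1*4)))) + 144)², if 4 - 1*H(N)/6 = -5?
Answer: 37423512610576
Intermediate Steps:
H(N) = 54 (H(N) = 24 - 6*(-5) = 24 + 30 = 54)
M(s) = 5 + (-2 + s)²/8 (M(s) = 5 + ((s - 2)*(s - 2))/8 = 5 + ((-2 + s)*(-2 + s))/8 = 5 + (-2 + s)²/8)
((15 + 37)*(q(0) + b(M(H(-4 - 1*4)))) + 144)² = ((15 + 37)*(-8 + (5 + (-2 + 54)²/8)²) + 144)² = (52*(-8 + (5 + (⅛)*52²)²) + 144)² = (52*(-8 + (5 + (⅛)*2704)²) + 144)² = (52*(-8 + (5 + 338)²) + 144)² = (52*(-8 + 343²) + 144)² = (52*(-8 + 117649) + 144)² = (52*117641 + 144)² = (6117332 + 144)² = 6117476² = 37423512610576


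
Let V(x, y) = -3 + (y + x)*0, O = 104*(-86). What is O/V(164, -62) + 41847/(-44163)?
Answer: 14624753/4907 ≈ 2980.4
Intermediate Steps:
O = -8944
V(x, y) = -3 (V(x, y) = -3 + (x + y)*0 = -3 + 0 = -3)
O/V(164, -62) + 41847/(-44163) = -8944/(-3) + 41847/(-44163) = -8944*(-1/3) + 41847*(-1/44163) = 8944/3 - 13949/14721 = 14624753/4907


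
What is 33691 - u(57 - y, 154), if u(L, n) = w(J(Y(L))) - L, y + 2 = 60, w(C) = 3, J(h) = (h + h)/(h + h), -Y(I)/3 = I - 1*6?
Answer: 33687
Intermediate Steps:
Y(I) = 18 - 3*I (Y(I) = -3*(I - 1*6) = -3*(I - 6) = -3*(-6 + I) = 18 - 3*I)
J(h) = 1 (J(h) = (2*h)/((2*h)) = (2*h)*(1/(2*h)) = 1)
y = 58 (y = -2 + 60 = 58)
u(L, n) = 3 - L
33691 - u(57 - y, 154) = 33691 - (3 - (57 - 1*58)) = 33691 - (3 - (57 - 58)) = 33691 - (3 - 1*(-1)) = 33691 - (3 + 1) = 33691 - 1*4 = 33691 - 4 = 33687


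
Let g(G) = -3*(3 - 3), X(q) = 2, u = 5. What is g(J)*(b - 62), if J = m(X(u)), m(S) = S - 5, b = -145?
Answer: 0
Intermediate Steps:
m(S) = -5 + S
J = -3 (J = -5 + 2 = -3)
g(G) = 0 (g(G) = -3*0 = 0)
g(J)*(b - 62) = 0*(-145 - 62) = 0*(-207) = 0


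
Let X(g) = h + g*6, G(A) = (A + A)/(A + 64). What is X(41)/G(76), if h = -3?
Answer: 8505/38 ≈ 223.82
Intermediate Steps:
G(A) = 2*A/(64 + A) (G(A) = (2*A)/(64 + A) = 2*A/(64 + A))
X(g) = -3 + 6*g (X(g) = -3 + g*6 = -3 + 6*g)
X(41)/G(76) = (-3 + 6*41)/((2*76/(64 + 76))) = (-3 + 246)/((2*76/140)) = 243/((2*76*(1/140))) = 243/(38/35) = 243*(35/38) = 8505/38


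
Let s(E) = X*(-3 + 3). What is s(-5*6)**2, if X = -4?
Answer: 0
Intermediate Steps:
s(E) = 0 (s(E) = -4*(-3 + 3) = -4*0 = 0)
s(-5*6)**2 = 0**2 = 0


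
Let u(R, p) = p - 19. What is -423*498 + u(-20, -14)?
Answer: -210687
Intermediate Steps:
u(R, p) = -19 + p
-423*498 + u(-20, -14) = -423*498 + (-19 - 14) = -210654 - 33 = -210687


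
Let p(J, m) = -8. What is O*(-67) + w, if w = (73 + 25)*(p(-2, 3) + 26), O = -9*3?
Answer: 3573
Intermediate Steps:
O = -27
w = 1764 (w = (73 + 25)*(-8 + 26) = 98*18 = 1764)
O*(-67) + w = -27*(-67) + 1764 = 1809 + 1764 = 3573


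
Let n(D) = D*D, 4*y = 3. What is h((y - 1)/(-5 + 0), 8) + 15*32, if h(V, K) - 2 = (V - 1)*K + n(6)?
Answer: 2552/5 ≈ 510.40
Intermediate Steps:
y = ¾ (y = (¼)*3 = ¾ ≈ 0.75000)
n(D) = D²
h(V, K) = 38 + K*(-1 + V) (h(V, K) = 2 + ((V - 1)*K + 6²) = 2 + ((-1 + V)*K + 36) = 2 + (K*(-1 + V) + 36) = 2 + (36 + K*(-1 + V)) = 38 + K*(-1 + V))
h((y - 1)/(-5 + 0), 8) + 15*32 = (38 - 1*8 + 8*((¾ - 1)/(-5 + 0))) + 15*32 = (38 - 8 + 8*(-¼/(-5))) + 480 = (38 - 8 + 8*(-¼*(-⅕))) + 480 = (38 - 8 + 8*(1/20)) + 480 = (38 - 8 + ⅖) + 480 = 152/5 + 480 = 2552/5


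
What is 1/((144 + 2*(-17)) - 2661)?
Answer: -1/2551 ≈ -0.00039200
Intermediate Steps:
1/((144 + 2*(-17)) - 2661) = 1/((144 - 34) - 2661) = 1/(110 - 2661) = 1/(-2551) = -1/2551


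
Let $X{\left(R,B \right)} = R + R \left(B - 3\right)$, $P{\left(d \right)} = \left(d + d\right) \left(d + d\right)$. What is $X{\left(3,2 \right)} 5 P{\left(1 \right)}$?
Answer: $0$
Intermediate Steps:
$P{\left(d \right)} = 4 d^{2}$ ($P{\left(d \right)} = 2 d 2 d = 4 d^{2}$)
$X{\left(R,B \right)} = R + R \left(-3 + B\right)$
$X{\left(3,2 \right)} 5 P{\left(1 \right)} = 3 \left(-2 + 2\right) 5 \cdot 4 \cdot 1^{2} = 3 \cdot 0 \cdot 5 \cdot 4 \cdot 1 = 0 \cdot 5 \cdot 4 = 0 \cdot 4 = 0$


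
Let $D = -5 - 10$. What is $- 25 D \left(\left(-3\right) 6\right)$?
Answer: $-6750$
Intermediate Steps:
$D = -15$ ($D = -5 - 10 = -15$)
$- 25 D \left(\left(-3\right) 6\right) = \left(-25\right) \left(-15\right) \left(\left(-3\right) 6\right) = 375 \left(-18\right) = -6750$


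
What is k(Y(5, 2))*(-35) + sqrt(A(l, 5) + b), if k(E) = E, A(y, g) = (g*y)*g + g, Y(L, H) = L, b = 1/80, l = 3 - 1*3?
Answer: -175 + sqrt(2005)/20 ≈ -172.76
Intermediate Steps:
l = 0 (l = 3 - 3 = 0)
b = 1/80 ≈ 0.012500
A(y, g) = g + y*g**2 (A(y, g) = y*g**2 + g = g + y*g**2)
k(Y(5, 2))*(-35) + sqrt(A(l, 5) + b) = 5*(-35) + sqrt(5*(1 + 5*0) + 1/80) = -175 + sqrt(5*(1 + 0) + 1/80) = -175 + sqrt(5*1 + 1/80) = -175 + sqrt(5 + 1/80) = -175 + sqrt(401/80) = -175 + sqrt(2005)/20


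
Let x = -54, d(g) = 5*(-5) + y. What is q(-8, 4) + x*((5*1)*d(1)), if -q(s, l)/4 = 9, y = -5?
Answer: 8064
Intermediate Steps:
q(s, l) = -36 (q(s, l) = -4*9 = -36)
d(g) = -30 (d(g) = 5*(-5) - 5 = -25 - 5 = -30)
q(-8, 4) + x*((5*1)*d(1)) = -36 - 54*5*1*(-30) = -36 - 270*(-30) = -36 - 54*(-150) = -36 + 8100 = 8064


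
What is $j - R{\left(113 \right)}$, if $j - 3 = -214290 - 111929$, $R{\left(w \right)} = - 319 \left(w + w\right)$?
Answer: $-254122$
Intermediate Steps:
$R{\left(w \right)} = - 638 w$ ($R{\left(w \right)} = - 319 \cdot 2 w = - 638 w$)
$j = -326216$ ($j = 3 - 326219 = -326216$)
$j - R{\left(113 \right)} = -326216 - \left(-638\right) 113 = -326216 - -72094 = -326216 + 72094 = -254122$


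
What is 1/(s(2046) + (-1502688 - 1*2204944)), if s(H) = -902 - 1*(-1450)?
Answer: -1/3707084 ≈ -2.6975e-7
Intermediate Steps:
s(H) = 548 (s(H) = -902 + 1450 = 548)
1/(s(2046) + (-1502688 - 1*2204944)) = 1/(548 + (-1502688 - 1*2204944)) = 1/(548 + (-1502688 - 2204944)) = 1/(548 - 3707632) = 1/(-3707084) = -1/3707084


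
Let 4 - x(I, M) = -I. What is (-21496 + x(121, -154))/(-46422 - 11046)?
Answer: 21371/57468 ≈ 0.37188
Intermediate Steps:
x(I, M) = 4 + I (x(I, M) = 4 - (-1)*I = 4 + I)
(-21496 + x(121, -154))/(-46422 - 11046) = (-21496 + (4 + 121))/(-46422 - 11046) = (-21496 + 125)/(-57468) = -21371*(-1/57468) = 21371/57468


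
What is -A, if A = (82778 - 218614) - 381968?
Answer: 517804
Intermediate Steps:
A = -517804 (A = -135836 - 381968 = -517804)
-A = -1*(-517804) = 517804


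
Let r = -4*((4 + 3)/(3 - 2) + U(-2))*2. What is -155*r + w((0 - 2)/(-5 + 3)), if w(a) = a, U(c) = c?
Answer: 6201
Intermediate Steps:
r = -40 (r = -4*((4 + 3)/(3 - 2) - 2)*2 = -4*(7/1 - 2)*2 = -4*(7*1 - 2)*2 = -4*(7 - 2)*2 = -4*5*2 = -20*2 = -40)
-155*r + w((0 - 2)/(-5 + 3)) = -155*(-40) + (0 - 2)/(-5 + 3) = 6200 - 2/(-2) = 6200 - 2*(-½) = 6200 + 1 = 6201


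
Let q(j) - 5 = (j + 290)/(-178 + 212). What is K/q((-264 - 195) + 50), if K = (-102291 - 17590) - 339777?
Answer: -919316/3 ≈ -3.0644e+5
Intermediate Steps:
q(j) = 230/17 + j/34 (q(j) = 5 + (j + 290)/(-178 + 212) = 5 + (290 + j)/34 = 5 + (290 + j)*(1/34) = 5 + (145/17 + j/34) = 230/17 + j/34)
K = -459658 (K = -119881 - 339777 = -459658)
K/q((-264 - 195) + 50) = -459658/(230/17 + ((-264 - 195) + 50)/34) = -459658/(230/17 + (-459 + 50)/34) = -459658/(230/17 + (1/34)*(-409)) = -459658/(230/17 - 409/34) = -459658/3/2 = -459658*⅔ = -919316/3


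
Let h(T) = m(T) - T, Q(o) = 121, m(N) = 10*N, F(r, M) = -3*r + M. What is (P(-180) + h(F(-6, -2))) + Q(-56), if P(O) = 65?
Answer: 330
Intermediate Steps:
F(r, M) = M - 3*r
h(T) = 9*T (h(T) = 10*T - T = 9*T)
(P(-180) + h(F(-6, -2))) + Q(-56) = (65 + 9*(-2 - 3*(-6))) + 121 = (65 + 9*(-2 + 18)) + 121 = (65 + 9*16) + 121 = (65 + 144) + 121 = 209 + 121 = 330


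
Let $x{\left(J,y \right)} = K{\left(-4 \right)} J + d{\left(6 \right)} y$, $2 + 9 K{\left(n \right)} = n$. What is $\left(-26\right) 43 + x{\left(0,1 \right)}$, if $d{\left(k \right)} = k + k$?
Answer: $-1106$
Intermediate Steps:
$d{\left(k \right)} = 2 k$
$K{\left(n \right)} = - \frac{2}{9} + \frac{n}{9}$
$x{\left(J,y \right)} = 12 y - \frac{2 J}{3}$ ($x{\left(J,y \right)} = \left(- \frac{2}{9} + \frac{1}{9} \left(-4\right)\right) J + 2 \cdot 6 y = \left(- \frac{2}{9} - \frac{4}{9}\right) J + 12 y = - \frac{2 J}{3} + 12 y = 12 y - \frac{2 J}{3}$)
$\left(-26\right) 43 + x{\left(0,1 \right)} = \left(-26\right) 43 + \left(12 \cdot 1 - 0\right) = -1118 + \left(12 + 0\right) = -1118 + 12 = -1106$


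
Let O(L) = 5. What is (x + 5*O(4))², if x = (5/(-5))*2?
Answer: 529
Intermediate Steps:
x = -2 (x = (5*(-⅕))*2 = -1*2 = -2)
(x + 5*O(4))² = (-2 + 5*5)² = (-2 + 25)² = 23² = 529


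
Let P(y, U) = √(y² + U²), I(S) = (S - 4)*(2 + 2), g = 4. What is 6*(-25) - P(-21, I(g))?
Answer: -171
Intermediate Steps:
I(S) = -16 + 4*S (I(S) = (-4 + S)*4 = -16 + 4*S)
P(y, U) = √(U² + y²)
6*(-25) - P(-21, I(g)) = 6*(-25) - √((-16 + 4*4)² + (-21)²) = -150 - √((-16 + 16)² + 441) = -150 - √(0² + 441) = -150 - √(0 + 441) = -150 - √441 = -150 - 1*21 = -150 - 21 = -171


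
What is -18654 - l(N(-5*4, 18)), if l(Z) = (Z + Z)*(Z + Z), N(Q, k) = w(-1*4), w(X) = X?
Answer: -18718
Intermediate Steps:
N(Q, k) = -4 (N(Q, k) = -1*4 = -4)
l(Z) = 4*Z² (l(Z) = (2*Z)*(2*Z) = 4*Z²)
-18654 - l(N(-5*4, 18)) = -18654 - 4*(-4)² = -18654 - 4*16 = -18654 - 1*64 = -18654 - 64 = -18718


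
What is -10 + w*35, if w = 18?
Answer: 620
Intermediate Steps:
-10 + w*35 = -10 + 18*35 = -10 + 630 = 620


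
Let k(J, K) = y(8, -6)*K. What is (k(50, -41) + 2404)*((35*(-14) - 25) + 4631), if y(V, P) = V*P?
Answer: 17995152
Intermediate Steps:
y(V, P) = P*V
k(J, K) = -48*K (k(J, K) = (-6*8)*K = -48*K)
(k(50, -41) + 2404)*((35*(-14) - 25) + 4631) = (-48*(-41) + 2404)*((35*(-14) - 25) + 4631) = (1968 + 2404)*((-490 - 25) + 4631) = 4372*(-515 + 4631) = 4372*4116 = 17995152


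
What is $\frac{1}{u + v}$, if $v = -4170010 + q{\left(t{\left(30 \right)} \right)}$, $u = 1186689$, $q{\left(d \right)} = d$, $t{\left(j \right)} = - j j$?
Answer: $- \frac{1}{2984221} \approx -3.351 \cdot 10^{-7}$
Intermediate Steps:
$t{\left(j \right)} = - j^{2}$
$v = -4170910$ ($v = -4170010 - 30^{2} = -4170010 - 900 = -4170910$)
$\frac{1}{u + v} = \frac{1}{1186689 - 4170910} = \frac{1}{-2984221} = - \frac{1}{2984221}$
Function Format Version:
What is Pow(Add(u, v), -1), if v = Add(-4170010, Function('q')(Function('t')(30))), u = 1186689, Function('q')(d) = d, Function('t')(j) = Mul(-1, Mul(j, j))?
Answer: Rational(-1, 2984221) ≈ -3.3510e-7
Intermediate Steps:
Function('t')(j) = Mul(-1, Pow(j, 2))
v = -4170910 (v = Add(-4170010, Mul(-1, Pow(30, 2))) = Add(-4170010, Mul(-1, 900)) = Add(-4170010, -900) = -4170910)
Pow(Add(u, v), -1) = Pow(Add(1186689, -4170910), -1) = Pow(-2984221, -1) = Rational(-1, 2984221)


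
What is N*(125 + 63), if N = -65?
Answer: -12220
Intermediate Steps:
N*(125 + 63) = -65*(125 + 63) = -65*188 = -12220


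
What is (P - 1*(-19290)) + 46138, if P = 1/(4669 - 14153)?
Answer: 620519151/9484 ≈ 65428.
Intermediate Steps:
P = -1/9484 (P = 1/(-9484) = -1/9484 ≈ -0.00010544)
(P - 1*(-19290)) + 46138 = (-1/9484 - 1*(-19290)) + 46138 = (-1/9484 + 19290) + 46138 = 182946359/9484 + 46138 = 620519151/9484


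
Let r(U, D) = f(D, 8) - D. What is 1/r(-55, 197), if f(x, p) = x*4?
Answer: 1/591 ≈ 0.0016920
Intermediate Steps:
f(x, p) = 4*x
r(U, D) = 3*D (r(U, D) = 4*D - D = 3*D)
1/r(-55, 197) = 1/(3*197) = 1/591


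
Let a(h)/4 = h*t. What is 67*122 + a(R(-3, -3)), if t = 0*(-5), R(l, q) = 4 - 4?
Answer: 8174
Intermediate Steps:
R(l, q) = 0
t = 0
a(h) = 0 (a(h) = 4*(h*0) = 4*0 = 0)
67*122 + a(R(-3, -3)) = 67*122 + 0 = 8174 + 0 = 8174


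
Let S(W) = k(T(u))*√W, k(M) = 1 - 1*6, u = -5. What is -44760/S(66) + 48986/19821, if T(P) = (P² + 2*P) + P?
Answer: 48986/19821 + 1492*√66/11 ≈ 1104.4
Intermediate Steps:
T(P) = P² + 3*P
k(M) = -5 (k(M) = 1 - 6 = -5)
S(W) = -5*√W
-44760/S(66) + 48986/19821 = -44760*(-√66/330) + 48986/19821 = -(-1492)*√66/11 + 48986*(1/19821) = 1492*√66/11 + 48986/19821 = 48986/19821 + 1492*√66/11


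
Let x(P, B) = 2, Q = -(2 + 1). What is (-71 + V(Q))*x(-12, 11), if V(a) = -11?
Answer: -164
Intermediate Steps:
Q = -3 (Q = -1*3 = -3)
(-71 + V(Q))*x(-12, 11) = (-71 - 11)*2 = -82*2 = -164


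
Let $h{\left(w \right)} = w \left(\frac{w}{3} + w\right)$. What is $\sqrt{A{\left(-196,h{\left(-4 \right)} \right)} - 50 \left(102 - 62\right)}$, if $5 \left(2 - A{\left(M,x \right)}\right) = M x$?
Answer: $\frac{i \sqrt{261390}}{15} \approx 34.084 i$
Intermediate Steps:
$h{\left(w \right)} = \frac{4 w^{2}}{3}$ ($h{\left(w \right)} = w \left(w \frac{1}{3} + w\right) = w \left(\frac{w}{3} + w\right) = w \frac{4 w}{3} = \frac{4 w^{2}}{3}$)
$A{\left(M,x \right)} = 2 - \frac{M x}{5}$
$\sqrt{A{\left(-196,h{\left(-4 \right)} \right)} - 50 \left(102 - 62\right)} = \sqrt{\left(2 - - \frac{196 \frac{4 \left(-4\right)^{2}}{3}}{5}\right) - 50 \left(102 - 62\right)} = \sqrt{\left(2 - - \frac{196 \cdot \frac{4}{3} \cdot 16}{5}\right) - 2000} = \sqrt{\left(2 - \left(- \frac{196}{5}\right) \frac{64}{3}\right) - 2000} = \sqrt{\left(2 + \frac{12544}{15}\right) - 2000} = \sqrt{\frac{12574}{15} - 2000} = \sqrt{- \frac{17426}{15}} = \frac{i \sqrt{261390}}{15}$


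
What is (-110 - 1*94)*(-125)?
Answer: 25500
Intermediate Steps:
(-110 - 1*94)*(-125) = (-110 - 94)*(-125) = -204*(-125) = 25500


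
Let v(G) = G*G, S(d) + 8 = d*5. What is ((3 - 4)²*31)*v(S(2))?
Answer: 124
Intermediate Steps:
S(d) = -8 + 5*d (S(d) = -8 + d*5 = -8 + 5*d)
v(G) = G²
((3 - 4)²*31)*v(S(2)) = ((3 - 4)²*31)*(-8 + 5*2)² = ((-1)²*31)*(-8 + 10)² = (1*31)*2² = 31*4 = 124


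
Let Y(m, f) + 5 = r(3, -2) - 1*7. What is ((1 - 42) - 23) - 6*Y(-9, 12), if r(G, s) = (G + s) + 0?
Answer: 2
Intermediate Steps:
r(G, s) = G + s
Y(m, f) = -11 (Y(m, f) = -5 + ((3 - 2) - 1*7) = -5 + (1 - 7) = -5 - 6 = -11)
((1 - 42) - 23) - 6*Y(-9, 12) = ((1 - 42) - 23) - 6*(-11) = (-41 - 23) + 66 = -64 + 66 = 2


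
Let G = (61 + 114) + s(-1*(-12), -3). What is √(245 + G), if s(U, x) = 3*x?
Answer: √411 ≈ 20.273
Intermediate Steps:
G = 166 (G = (61 + 114) + 3*(-3) = 175 - 9 = 166)
√(245 + G) = √(245 + 166) = √411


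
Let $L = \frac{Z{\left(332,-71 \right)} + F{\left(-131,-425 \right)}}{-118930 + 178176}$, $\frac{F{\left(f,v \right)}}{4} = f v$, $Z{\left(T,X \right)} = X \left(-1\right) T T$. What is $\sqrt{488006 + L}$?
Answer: $\frac{2 \sqrt{107088818995730}}{29623} \approx 698.67$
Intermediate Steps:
$Z{\left(T,X \right)} = - X T^{2}$ ($Z{\left(T,X \right)} = - X T T = - T X T = - X T^{2}$)
$F{\left(f,v \right)} = 4 f v$
$L = \frac{4024302}{29623}$ ($L = \frac{\left(-1\right) \left(-71\right) 332^{2} + 4 \left(-131\right) \left(-425\right)}{-118930 + 178176} = \frac{\left(-1\right) \left(-71\right) 110224 + 222700}{59246} = \left(7825904 + 222700\right) \frac{1}{59246} = 8048604 \cdot \frac{1}{59246} = \frac{4024302}{29623} \approx 135.85$)
$\sqrt{488006 + L} = \sqrt{488006 + \frac{4024302}{29623}} = \sqrt{\frac{14460226040}{29623}} = \frac{2 \sqrt{107088818995730}}{29623}$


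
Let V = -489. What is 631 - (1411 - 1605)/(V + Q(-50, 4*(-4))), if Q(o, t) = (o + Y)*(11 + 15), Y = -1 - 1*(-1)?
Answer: 1128665/1789 ≈ 630.89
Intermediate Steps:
Y = 0 (Y = -1 + 1 = 0)
Q(o, t) = 26*o (Q(o, t) = (o + 0)*(11 + 15) = o*26 = 26*o)
631 - (1411 - 1605)/(V + Q(-50, 4*(-4))) = 631 - (1411 - 1605)/(-489 + 26*(-50)) = 631 - (-194)/(-489 - 1300) = 631 - (-194)/(-1789) = 631 - (-194)*(-1)/1789 = 631 - 1*194/1789 = 631 - 194/1789 = 1128665/1789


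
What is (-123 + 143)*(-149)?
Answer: -2980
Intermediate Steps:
(-123 + 143)*(-149) = 20*(-149) = -2980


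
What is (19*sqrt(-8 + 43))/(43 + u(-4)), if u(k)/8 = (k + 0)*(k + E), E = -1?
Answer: 19*sqrt(35)/203 ≈ 0.55372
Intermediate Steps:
u(k) = 8*k*(-1 + k) (u(k) = 8*((k + 0)*(k - 1)) = 8*(k*(-1 + k)) = 8*k*(-1 + k))
(19*sqrt(-8 + 43))/(43 + u(-4)) = (19*sqrt(-8 + 43))/(43 + 8*(-4)*(-1 - 4)) = (19*sqrt(35))/(43 + 8*(-4)*(-5)) = (19*sqrt(35))/(43 + 160) = (19*sqrt(35))/203 = (19*sqrt(35))*(1/203) = 19*sqrt(35)/203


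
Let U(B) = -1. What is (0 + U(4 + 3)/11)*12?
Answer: -12/11 ≈ -1.0909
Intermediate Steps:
(0 + U(4 + 3)/11)*12 = (0 - 1/11)*12 = -1/11*12 = -12/11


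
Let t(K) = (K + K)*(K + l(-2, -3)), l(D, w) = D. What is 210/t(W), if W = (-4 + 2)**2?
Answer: 105/8 ≈ 13.125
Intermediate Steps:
W = 4 (W = (-2)**2 = 4)
t(K) = 2*K*(-2 + K) (t(K) = (K + K)*(K - 2) = (2*K)*(-2 + K) = 2*K*(-2 + K))
210/t(W) = 210/(2*4*(-2 + 4)) = 210/(2*4*2) = 210/16 = (1/16)*210 = 105/8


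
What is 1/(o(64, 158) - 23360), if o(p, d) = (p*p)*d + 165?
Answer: 1/623973 ≈ 1.6026e-6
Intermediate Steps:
o(p, d) = 165 + d*p² (o(p, d) = p²*d + 165 = d*p² + 165 = 165 + d*p²)
1/(o(64, 158) - 23360) = 1/((165 + 158*64²) - 23360) = 1/((165 + 158*4096) - 23360) = 1/((165 + 647168) - 23360) = 1/(647333 - 23360) = 1/623973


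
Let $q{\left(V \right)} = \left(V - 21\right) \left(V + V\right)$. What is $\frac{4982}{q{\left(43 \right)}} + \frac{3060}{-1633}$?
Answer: $\frac{1173043}{1544818} \approx 0.75934$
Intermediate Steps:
$q{\left(V \right)} = 2 V \left(-21 + V\right)$ ($q{\left(V \right)} = \left(-21 + V\right) 2 V = 2 V \left(-21 + V\right)$)
$\frac{4982}{q{\left(43 \right)}} + \frac{3060}{-1633} = \frac{4982}{2 \cdot 43 \left(-21 + 43\right)} + \frac{3060}{-1633} = \frac{4982}{2 \cdot 43 \cdot 22} + 3060 \left(- \frac{1}{1633}\right) = \frac{4982}{1892} - \frac{3060}{1633} = 4982 \cdot \frac{1}{1892} - \frac{3060}{1633} = \frac{2491}{946} - \frac{3060}{1633} = \frac{1173043}{1544818}$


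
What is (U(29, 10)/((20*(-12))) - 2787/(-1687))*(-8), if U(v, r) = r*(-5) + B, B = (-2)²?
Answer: -373241/25305 ≈ -14.750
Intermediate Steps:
B = 4
U(v, r) = 4 - 5*r (U(v, r) = r*(-5) + 4 = -5*r + 4 = 4 - 5*r)
(U(29, 10)/((20*(-12))) - 2787/(-1687))*(-8) = ((4 - 5*10)/((20*(-12))) - 2787/(-1687))*(-8) = ((4 - 50)/(-240) - 2787*(-1/1687))*(-8) = (-46*(-1/240) + 2787/1687)*(-8) = (23/120 + 2787/1687)*(-8) = (373241/202440)*(-8) = -373241/25305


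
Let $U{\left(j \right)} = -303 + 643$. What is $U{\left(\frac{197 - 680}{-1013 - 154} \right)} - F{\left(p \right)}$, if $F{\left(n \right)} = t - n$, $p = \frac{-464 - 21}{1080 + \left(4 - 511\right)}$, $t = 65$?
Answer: $\frac{157090}{573} \approx 274.15$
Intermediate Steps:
$U{\left(j \right)} = 340$
$p = - \frac{485}{573}$ ($p = - \frac{485}{1080 + \left(4 - 511\right)} = - \frac{485}{1080 - 507} = - \frac{485}{573} \approx -0.84642$)
$F{\left(n \right)} = 65 - n$
$U{\left(\frac{197 - 680}{-1013 - 154} \right)} - F{\left(p \right)} = 340 - \left(65 - - \frac{485}{573}\right) = 340 - \left(65 + \frac{485}{573}\right) = 340 - \frac{37730}{573} = \frac{157090}{573}$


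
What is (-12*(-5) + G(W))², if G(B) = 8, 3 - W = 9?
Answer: 4624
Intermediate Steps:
W = -6 (W = 3 - 1*9 = 3 - 9 = -6)
(-12*(-5) + G(W))² = (-12*(-5) + 8)² = (60 + 8)² = 68² = 4624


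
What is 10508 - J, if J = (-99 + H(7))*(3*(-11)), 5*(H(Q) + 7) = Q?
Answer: 35281/5 ≈ 7056.2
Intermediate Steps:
H(Q) = -7 + Q/5
J = 17259/5 (J = (-99 + (-7 + (⅕)*7))*(3*(-11)) = (-99 + (-7 + 7/5))*(-33) = (-99 - 28/5)*(-33) = -523/5*(-33) = 17259/5 ≈ 3451.8)
10508 - J = 10508 - 1*17259/5 = 10508 - 17259/5 = 35281/5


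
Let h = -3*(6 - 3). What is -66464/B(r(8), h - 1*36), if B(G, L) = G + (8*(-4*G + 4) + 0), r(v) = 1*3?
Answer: 66464/61 ≈ 1089.6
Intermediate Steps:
r(v) = 3
h = -9 (h = -3*3 = -9)
B(G, L) = 32 - 31*G (B(G, L) = G + (8*(4 - 4*G) + 0) = G + ((32 - 32*G) + 0) = G + (32 - 32*G) = 32 - 31*G)
-66464/B(r(8), h - 1*36) = -66464/(32 - 31*3) = -66464/(32 - 93) = -66464/(-61) = -66464*(-1/61) = 66464/61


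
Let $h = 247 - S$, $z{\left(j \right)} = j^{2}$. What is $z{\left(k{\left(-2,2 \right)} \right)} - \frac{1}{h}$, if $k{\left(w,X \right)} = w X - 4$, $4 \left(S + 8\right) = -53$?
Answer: $\frac{68668}{1073} \approx 63.996$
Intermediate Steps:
$S = - \frac{85}{4}$ ($S = -8 + \frac{1}{4} \left(-53\right) = -8 - \frac{53}{4} = - \frac{85}{4} \approx -21.25$)
$k{\left(w,X \right)} = -4 + X w$ ($k{\left(w,X \right)} = X w - 4 = -4 + X w$)
$h = \frac{1073}{4}$ ($h = 247 - - \frac{85}{4} = 247 + \frac{85}{4} = \frac{1073}{4} \approx 268.25$)
$z{\left(k{\left(-2,2 \right)} \right)} - \frac{1}{h} = \left(-4 + 2 \left(-2\right)\right)^{2} - \frac{1}{\frac{1073}{4}} = \left(-4 - 4\right)^{2} - \frac{4}{1073} = \left(-8\right)^{2} - \frac{4}{1073} = 64 - \frac{4}{1073} = \frac{68668}{1073}$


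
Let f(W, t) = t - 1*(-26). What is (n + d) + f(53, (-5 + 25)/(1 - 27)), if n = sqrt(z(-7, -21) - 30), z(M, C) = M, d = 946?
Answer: 12626/13 + I*sqrt(37) ≈ 971.23 + 6.0828*I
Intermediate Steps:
f(W, t) = 26 + t (f(W, t) = t + 26 = 26 + t)
n = I*sqrt(37) (n = sqrt(-7 - 30) = sqrt(-37) = I*sqrt(37) ≈ 6.0828*I)
(n + d) + f(53, (-5 + 25)/(1 - 27)) = (I*sqrt(37) + 946) + (26 + (-5 + 25)/(1 - 27)) = (946 + I*sqrt(37)) + (26 + 20/(-26)) = (946 + I*sqrt(37)) + (26 + 20*(-1/26)) = (946 + I*sqrt(37)) + (26 - 10/13) = (946 + I*sqrt(37)) + 328/13 = 12626/13 + I*sqrt(37)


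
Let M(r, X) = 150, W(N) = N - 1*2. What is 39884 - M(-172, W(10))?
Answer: 39734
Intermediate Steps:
W(N) = -2 + N (W(N) = N - 2 = -2 + N)
39884 - M(-172, W(10)) = 39884 - 1*150 = 39884 - 150 = 39734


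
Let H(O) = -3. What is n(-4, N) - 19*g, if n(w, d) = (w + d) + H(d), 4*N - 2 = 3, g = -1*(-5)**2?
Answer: 1877/4 ≈ 469.25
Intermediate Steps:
g = -25 (g = -1*25 = -25)
N = 5/4 (N = 1/2 + (1/4)*3 = 1/2 + 3/4 = 5/4 ≈ 1.2500)
n(w, d) = -3 + d + w (n(w, d) = (w + d) - 3 = (d + w) - 3 = -3 + d + w)
n(-4, N) - 19*g = (-3 + 5/4 - 4) - 19*(-25) = -23/4 + 475 = 1877/4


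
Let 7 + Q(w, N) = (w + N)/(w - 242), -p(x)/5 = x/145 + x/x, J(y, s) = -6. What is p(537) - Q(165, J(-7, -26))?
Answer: -32272/2233 ≈ -14.452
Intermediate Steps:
p(x) = -5 - x/29 (p(x) = -5*(x/145 + x/x) = -5*(x*(1/145) + 1) = -5*(x/145 + 1) = -5*(1 + x/145) = -5 - x/29)
Q(w, N) = -7 + (N + w)/(-242 + w) (Q(w, N) = -7 + (w + N)/(w - 242) = -7 + (N + w)/(-242 + w))
p(537) - Q(165, J(-7, -26)) = (-5 - 1/29*537) - (1694 - 6 - 6*165)/(-242 + 165) = (-5 - 537/29) - (1694 - 6 - 990)/(-77) = -682/29 - (-1)*698/77 = -682/29 - 1*(-698/77) = -682/29 + 698/77 = -32272/2233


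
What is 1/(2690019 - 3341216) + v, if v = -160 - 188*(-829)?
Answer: 101386163323/651197 ≈ 1.5569e+5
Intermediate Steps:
v = 155692 (v = -160 + 155852 = 155692)
1/(2690019 - 3341216) + v = 1/(2690019 - 3341216) + 155692 = 1/(-651197) + 155692 = -1/651197 + 155692 = 101386163323/651197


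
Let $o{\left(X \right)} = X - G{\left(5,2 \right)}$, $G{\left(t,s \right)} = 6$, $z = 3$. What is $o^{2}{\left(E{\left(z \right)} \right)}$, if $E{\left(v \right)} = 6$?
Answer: $0$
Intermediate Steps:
$o{\left(X \right)} = -6 + X$ ($o{\left(X \right)} = X - 6 = -6 + X$)
$o^{2}{\left(E{\left(z \right)} \right)} = \left(-6 + 6\right)^{2} = 0^{2} = 0$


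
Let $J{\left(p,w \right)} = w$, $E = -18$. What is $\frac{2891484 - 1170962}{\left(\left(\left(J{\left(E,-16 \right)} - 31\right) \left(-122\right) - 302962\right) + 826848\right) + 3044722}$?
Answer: $\frac{860261}{1787171} \approx 0.48135$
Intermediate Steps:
$\frac{2891484 - 1170962}{\left(\left(\left(J{\left(E,-16 \right)} - 31\right) \left(-122\right) - 302962\right) + 826848\right) + 3044722} = \frac{2891484 - 1170962}{\left(\left(\left(-16 - 31\right) \left(-122\right) - 302962\right) + 826848\right) + 3044722} = \frac{1720522}{\left(\left(\left(-47\right) \left(-122\right) - 302962\right) + 826848\right) + 3044722} = \frac{1720522}{\left(\left(5734 - 302962\right) + 826848\right) + 3044722} = \frac{1720522}{\left(-297228 + 826848\right) + 3044722} = \frac{1720522}{529620 + 3044722} = \frac{1720522}{3574342} = 1720522 \cdot \frac{1}{3574342} = \frac{860261}{1787171}$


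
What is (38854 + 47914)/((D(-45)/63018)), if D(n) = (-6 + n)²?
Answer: 35738208/17 ≈ 2.1022e+6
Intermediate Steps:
(38854 + 47914)/((D(-45)/63018)) = (38854 + 47914)/(((-6 - 45)²/63018)) = 86768/(((-51)²*(1/63018))) = 86768/((2601*(1/63018))) = 86768/(289/7002) = 86768*(7002/289) = 35738208/17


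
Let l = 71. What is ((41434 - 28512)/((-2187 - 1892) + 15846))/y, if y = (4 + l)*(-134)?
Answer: -923/8447025 ≈ -0.00010927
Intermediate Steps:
y = -10050 (y = (4 + 71)*(-134) = 75*(-134) = -10050)
((41434 - 28512)/((-2187 - 1892) + 15846))/y = ((41434 - 28512)/((-2187 - 1892) + 15846))/(-10050) = (12922/(-4079 + 15846))*(-1/10050) = (12922/11767)*(-1/10050) = (12922*(1/11767))*(-1/10050) = (1846/1681)*(-1/10050) = -923/8447025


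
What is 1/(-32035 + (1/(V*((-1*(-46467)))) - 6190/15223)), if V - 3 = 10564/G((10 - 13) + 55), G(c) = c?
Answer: -1895743937880/60730927900144301 ≈ -3.1215e-5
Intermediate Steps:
V = 2680/13 (V = 3 + 10564/((10 - 13) + 55) = 3 + 10564/(-3 + 55) = 3 + 10564/52 = 3 + 10564*(1/52) = 3 + 2641/13 = 2680/13 ≈ 206.15)
1/(-32035 + (1/(V*((-1*(-46467)))) - 6190/15223)) = 1/(-32035 + (1/((2680/13)*((-1*(-46467)))) - 6190/15223)) = 1/(-32035 + ((13/2680)/46467 - 6190*1/15223)) = 1/(-32035 + ((13/2680)*(1/46467) - 6190/15223)) = 1/(-32035 + (13/124531560 - 6190/15223)) = 1/(-32035 - 770850158501/1895743937880) = 1/(-60730927900144301/1895743937880) = -1895743937880/60730927900144301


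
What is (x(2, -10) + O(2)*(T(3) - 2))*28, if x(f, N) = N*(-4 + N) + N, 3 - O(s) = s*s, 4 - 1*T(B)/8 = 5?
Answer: 3920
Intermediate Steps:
T(B) = -8 (T(B) = 32 - 8*5 = 32 - 40 = -8)
O(s) = 3 - s² (O(s) = 3 - s*s = 3 - s²)
x(f, N) = N + N*(-4 + N)
(x(2, -10) + O(2)*(T(3) - 2))*28 = (-10*(-3 - 10) + (3 - 1*2²)*(-8 - 2))*28 = (-10*(-13) + (3 - 1*4)*(-10))*28 = (130 + (3 - 4)*(-10))*28 = (130 - 1*(-10))*28 = (130 + 10)*28 = 140*28 = 3920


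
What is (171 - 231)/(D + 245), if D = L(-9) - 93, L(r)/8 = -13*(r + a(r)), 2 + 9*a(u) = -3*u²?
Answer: -135/8818 ≈ -0.015310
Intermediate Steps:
a(u) = -2/9 - u²/3 (a(u) = -2/9 + (-3*u²)/9 = -2/9 - u²/3)
L(r) = 208/9 - 104*r + 104*r²/3 (L(r) = 8*(-13*(r + (-2/9 - r²/3))) = 8*(-13*(-2/9 + r - r²/3)) = 8*(26/9 - 13*r + 13*r²/3) = 208/9 - 104*r + 104*r²/3)
D = 33067/9 (D = (208/9 - 104*(-9) + (104/3)*(-9)²) - 93 = (208/9 + 936 + (104/3)*81) - 93 = (208/9 + 936 + 2808) - 93 = 33904/9 - 93 = 33067/9 ≈ 3674.1)
(171 - 231)/(D + 245) = (171 - 231)/(33067/9 + 245) = -60/35272/9 = -60*9/35272 = -135/8818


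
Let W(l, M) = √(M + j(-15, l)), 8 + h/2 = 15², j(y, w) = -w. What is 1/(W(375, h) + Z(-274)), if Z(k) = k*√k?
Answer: 1/(√59 - 274*I*√274) ≈ 3.734e-7 + 0.00022048*I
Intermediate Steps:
Z(k) = k^(3/2)
h = 434 (h = -16 + 2*15² = -16 + 2*225 = -16 + 450 = 434)
W(l, M) = √(M - l)
1/(W(375, h) + Z(-274)) = 1/(√(434 - 1*375) + (-274)^(3/2)) = 1/(√(434 - 375) - 274*I*√274) = 1/(√59 - 274*I*√274)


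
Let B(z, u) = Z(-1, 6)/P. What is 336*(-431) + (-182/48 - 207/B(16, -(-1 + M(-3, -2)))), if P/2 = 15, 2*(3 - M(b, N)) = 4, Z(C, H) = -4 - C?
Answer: -3425995/24 ≈ -1.4275e+5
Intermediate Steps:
M(b, N) = 1 (M(b, N) = 3 - ½*4 = 3 - 2 = 1)
P = 30 (P = 2*15 = 30)
B(z, u) = -⅒ (B(z, u) = (-4 - 1*(-1))/30 = (-4 + 1)*(1/30) = -3*1/30 = -⅒)
336*(-431) + (-182/48 - 207/B(16, -(-1 + M(-3, -2)))) = 336*(-431) + (-182/48 - 207/(-⅒)) = -144816 + (-182*1/48 - 207*(-10)) = -144816 + (-91/24 + 2070) = -144816 + 49589/24 = -3425995/24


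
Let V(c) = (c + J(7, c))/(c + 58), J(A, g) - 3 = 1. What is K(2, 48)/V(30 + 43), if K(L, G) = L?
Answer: 262/77 ≈ 3.4026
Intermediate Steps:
J(A, g) = 4 (J(A, g) = 3 + 1 = 4)
V(c) = (4 + c)/(58 + c) (V(c) = (c + 4)/(c + 58) = (4 + c)/(58 + c))
K(2, 48)/V(30 + 43) = 2/(((4 + (30 + 43))/(58 + (30 + 43)))) = 2/(((4 + 73)/(58 + 73))) = 2/((77/131)) = 2/(((1/131)*77)) = 2/(77/131) = 2*(131/77) = 262/77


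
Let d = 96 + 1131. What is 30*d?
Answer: 36810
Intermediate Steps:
d = 1227
30*d = 30*1227 = 36810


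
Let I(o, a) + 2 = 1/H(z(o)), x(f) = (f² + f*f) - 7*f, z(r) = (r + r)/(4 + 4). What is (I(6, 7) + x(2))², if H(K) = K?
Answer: 484/9 ≈ 53.778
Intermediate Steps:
z(r) = r/4 (z(r) = (2*r)/8 = (2*r)*(⅛) = r/4)
x(f) = -7*f + 2*f² (x(f) = (f² + f²) - 7*f = 2*f² - 7*f = -7*f + 2*f²)
I(o, a) = -2 + 4/o (I(o, a) = -2 + 1/(o/4) = -2 + 4/o)
(I(6, 7) + x(2))² = ((-2 + 4/6) + 2*(-7 + 2*2))² = ((-2 + 4*(⅙)) + 2*(-7 + 4))² = ((-2 + ⅔) + 2*(-3))² = (-4/3 - 6)² = (-22/3)² = 484/9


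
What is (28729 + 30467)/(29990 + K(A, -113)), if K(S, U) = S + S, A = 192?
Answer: 29598/15187 ≈ 1.9489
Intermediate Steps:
K(S, U) = 2*S
(28729 + 30467)/(29990 + K(A, -113)) = (28729 + 30467)/(29990 + 2*192) = 59196/(29990 + 384) = 59196/30374 = 59196*(1/30374) = 29598/15187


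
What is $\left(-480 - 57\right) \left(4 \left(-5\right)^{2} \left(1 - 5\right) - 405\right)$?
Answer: $432285$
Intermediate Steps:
$\left(-480 - 57\right) \left(4 \left(-5\right)^{2} \left(1 - 5\right) - 405\right) = - 537 \left(4 \cdot 25 \left(-4\right) - 405\right) = - 537 \left(100 \left(-4\right) - 405\right) = - 537 \left(-400 - 405\right) = \left(-537\right) \left(-805\right) = 432285$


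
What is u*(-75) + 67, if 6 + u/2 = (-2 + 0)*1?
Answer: 1267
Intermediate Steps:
u = -16 (u = -12 + 2*((-2 + 0)*1) = -12 + 2*(-2*1) = -12 + 2*(-2) = -12 - 4 = -16)
u*(-75) + 67 = -16*(-75) + 67 = 1200 + 67 = 1267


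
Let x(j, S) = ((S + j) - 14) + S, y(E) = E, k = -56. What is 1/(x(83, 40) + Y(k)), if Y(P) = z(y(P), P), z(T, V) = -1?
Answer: 1/148 ≈ 0.0067568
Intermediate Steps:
x(j, S) = -14 + j + 2*S (x(j, S) = (-14 + S + j) + S = -14 + j + 2*S)
Y(P) = -1
1/(x(83, 40) + Y(k)) = 1/((-14 + 83 + 2*40) - 1) = 1/((-14 + 83 + 80) - 1) = 1/(149 - 1) = 1/148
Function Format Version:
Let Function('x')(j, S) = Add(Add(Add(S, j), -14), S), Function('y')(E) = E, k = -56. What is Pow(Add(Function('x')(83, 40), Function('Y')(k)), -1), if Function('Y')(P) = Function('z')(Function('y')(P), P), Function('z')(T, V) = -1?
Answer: Rational(1, 148) ≈ 0.0067568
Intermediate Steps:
Function('x')(j, S) = Add(-14, j, Mul(2, S)) (Function('x')(j, S) = Add(Add(-14, S, j), S) = Add(-14, j, Mul(2, S)))
Function('Y')(P) = -1
Pow(Add(Function('x')(83, 40), Function('Y')(k)), -1) = Pow(Add(Add(-14, 83, Mul(2, 40)), -1), -1) = Pow(Add(Add(-14, 83, 80), -1), -1) = Pow(Add(149, -1), -1) = Pow(148, -1) = Rational(1, 148)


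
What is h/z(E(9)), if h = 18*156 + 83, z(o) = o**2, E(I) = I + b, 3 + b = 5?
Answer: 2891/121 ≈ 23.893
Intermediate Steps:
b = 2 (b = -3 + 5 = 2)
E(I) = 2 + I (E(I) = I + 2 = 2 + I)
h = 2891 (h = 2808 + 83 = 2891)
h/z(E(9)) = 2891/((2 + 9)**2) = 2891/(11**2) = 2891/121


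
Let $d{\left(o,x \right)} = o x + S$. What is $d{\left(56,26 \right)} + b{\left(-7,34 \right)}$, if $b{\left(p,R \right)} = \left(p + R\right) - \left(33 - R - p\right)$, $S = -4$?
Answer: $1473$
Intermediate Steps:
$d{\left(o,x \right)} = -4 + o x$ ($d{\left(o,x \right)} = o x - 4 = -4 + o x$)
$b{\left(p,R \right)} = -33 + 2 R + 2 p$ ($b{\left(p,R \right)} = \left(R + p\right) - \left(33 - R - p\right) = \left(R + p\right) + \left(-33 + R + p\right) = -33 + 2 R + 2 p$)
$d{\left(56,26 \right)} + b{\left(-7,34 \right)} = \left(-4 + 56 \cdot 26\right) + \left(-33 + 2 \cdot 34 + 2 \left(-7\right)\right) = \left(-4 + 1456\right) - -21 = 1452 + 21 = 1473$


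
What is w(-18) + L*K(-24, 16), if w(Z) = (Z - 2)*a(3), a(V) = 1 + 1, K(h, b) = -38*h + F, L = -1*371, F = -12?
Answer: -333940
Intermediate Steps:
L = -371
K(h, b) = -12 - 38*h (K(h, b) = -38*h - 12 = -12 - 38*h)
a(V) = 2
w(Z) = -4 + 2*Z (w(Z) = (Z - 2)*2 = (-2 + Z)*2 = -4 + 2*Z)
w(-18) + L*K(-24, 16) = (-4 + 2*(-18)) - 371*(-12 - 38*(-24)) = (-4 - 36) - 371*(-12 + 912) = -40 - 371*900 = -40 - 333900 = -333940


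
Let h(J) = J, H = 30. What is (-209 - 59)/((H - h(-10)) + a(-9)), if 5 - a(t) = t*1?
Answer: -134/27 ≈ -4.9630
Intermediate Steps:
a(t) = 5 - t
(-209 - 59)/((H - h(-10)) + a(-9)) = (-209 - 59)/((30 - 1*(-10)) + (5 - 1*(-9))) = -268/((30 + 10) + (5 + 9)) = -268/(40 + 14) = -268/54 = -268*1/54 = -134/27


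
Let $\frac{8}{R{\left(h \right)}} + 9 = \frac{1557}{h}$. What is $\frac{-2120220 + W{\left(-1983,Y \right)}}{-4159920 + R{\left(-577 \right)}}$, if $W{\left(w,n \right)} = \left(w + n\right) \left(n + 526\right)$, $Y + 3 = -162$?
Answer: $\frac{349029000}{501419011} \approx 0.69608$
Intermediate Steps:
$R{\left(h \right)} = \frac{8}{-9 + \frac{1557}{h}}$
$Y = -165$ ($Y = -3 - 162 = -165$)
$W{\left(w,n \right)} = \left(526 + n\right) \left(n + w\right)$ ($W{\left(w,n \right)} = \left(n + w\right) \left(526 + n\right) = \left(526 + n\right) \left(n + w\right)$)
$\frac{-2120220 + W{\left(-1983,Y \right)}}{-4159920 + R{\left(-577 \right)}} = \frac{-2120220 + \left(\left(-165\right)^{2} + 526 \left(-165\right) + 526 \left(-1983\right) - -327195\right)}{-4159920 - - \frac{4616}{-1557 + 9 \left(-577\right)}} = \frac{-2120220 + \left(27225 - 86790 - 1043058 + 327195\right)}{-4159920 - - \frac{4616}{-1557 - 5193}} = \frac{-2120220 - 775428}{-4159920 - - \frac{4616}{-6750}} = - \frac{2895648}{-4159920 - \left(-4616\right) \left(- \frac{1}{6750}\right)} = - \frac{2895648}{-4159920 - \frac{2308}{3375}} = - \frac{2895648}{- \frac{14039732308}{3375}} = \left(-2895648\right) \left(- \frac{3375}{14039732308}\right) = \frac{349029000}{501419011}$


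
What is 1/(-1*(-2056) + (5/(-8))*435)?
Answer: 8/14273 ≈ 0.00056050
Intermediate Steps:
1/(-1*(-2056) + (5/(-8))*435) = 1/(2056 + (5*(-⅛))*435) = 1/(2056 - 5/8*435) = 1/(2056 - 2175/8) = 1/(14273/8) = 8/14273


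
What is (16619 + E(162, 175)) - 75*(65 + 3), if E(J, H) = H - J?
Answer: 11532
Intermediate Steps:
(16619 + E(162, 175)) - 75*(65 + 3) = (16619 + (175 - 1*162)) - 75*(65 + 3) = (16619 + (175 - 162)) - 75*68 = (16619 + 13) - 5100 = 16632 - 5100 = 11532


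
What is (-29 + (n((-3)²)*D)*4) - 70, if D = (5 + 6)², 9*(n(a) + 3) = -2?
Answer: -14927/9 ≈ -1658.6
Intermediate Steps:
n(a) = -29/9 (n(a) = -3 + (⅑)*(-2) = -3 - 2/9 = -29/9)
D = 121 (D = 11² = 121)
(-29 + (n((-3)²)*D)*4) - 70 = (-29 - 29/9*121*4) - 70 = (-29 - 3509/9*4) - 70 = (-29 - 14036/9) - 70 = -14297/9 - 70 = -14927/9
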